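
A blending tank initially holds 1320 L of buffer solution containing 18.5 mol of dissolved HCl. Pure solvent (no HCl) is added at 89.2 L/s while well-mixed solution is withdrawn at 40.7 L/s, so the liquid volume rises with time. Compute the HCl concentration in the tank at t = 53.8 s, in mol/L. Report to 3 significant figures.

Total volume: dV/dt = Q_in − Q_out = 48.500 L/s, so V(t) = 1320 + 48.500 t and V(53.8) = 3929.3 L.
Solute balance: dm/dt = 0 − Q_out C = −Q_out m/V(t).
dm/m = −Q_out dt/(V₀ + 48.500 t); integrating gives ln(m/m₀) = −(Q_out/(Q_in−Q_out)) ln(V/V₀).
m = m₀ (V₀/V)^(Q_out/(Q_in−Q_out)) = 18.5 × (1320/3929.3)^(0.83918) = 7.4066 mol.
C = m/V = 7.4066/3929.3 = 0.0018850 mol/L.

0.00188 mol/L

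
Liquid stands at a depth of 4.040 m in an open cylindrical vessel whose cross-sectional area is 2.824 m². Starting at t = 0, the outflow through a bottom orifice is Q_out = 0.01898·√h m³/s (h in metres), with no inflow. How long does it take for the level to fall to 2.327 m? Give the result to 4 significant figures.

144.2 s

With no inflow, A dh/dt = −0.01898 √h.
This is separable: 2 d(√h)/dt = −0.01898/A, so √h = √h₀ − (0.01898/(2A)) t.
t = 2A(√h₀ − √h)/0.01898 = 2·2.824·(√4.040 − √2.327)/0.01898
  = 5.64800 × (2.00998 − 1.52545) / 0.01898 = 144.183 s.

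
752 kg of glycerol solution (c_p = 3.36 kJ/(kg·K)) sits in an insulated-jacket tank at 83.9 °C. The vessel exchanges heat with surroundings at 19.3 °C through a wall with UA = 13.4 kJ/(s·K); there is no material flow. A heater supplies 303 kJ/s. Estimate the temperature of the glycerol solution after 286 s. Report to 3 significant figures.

Lumped-capacitance energy balance: M c_p dT/dt = UA(T_amb − T) + Q̇.
dT/dt = (T_ss − T)/τ with T_ss = T_amb + Q̇/UA = 19.3 + 303/13.4 = 41.912 °C, τ = M c_p/UA = 752·3.36/13.4 = 188.56 s.
This is linear first-order; T(t) = T_ss + (T₀ − T_ss) e^(−t/τ).
T(286) = 41.912 + (41.988)·0.21942 = 51.125 °C.

51.1 °C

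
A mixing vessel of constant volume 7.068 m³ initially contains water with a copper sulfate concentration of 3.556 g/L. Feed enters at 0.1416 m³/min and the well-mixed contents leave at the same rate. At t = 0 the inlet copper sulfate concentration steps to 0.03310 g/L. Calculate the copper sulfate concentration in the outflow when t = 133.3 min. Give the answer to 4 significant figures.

Transient balance on the dissolved component: V dC/dt = Q(C_in − C).
So dC/dt = (C_in − C)/τ with τ = V/Q = 7.068/0.1416 = 49.9153 min.
Integrating: C(t) = C_in + (C₀ − C_in) e^(−t/τ).
C(133.3) = 0.03310 + (3.556 − 0.03310)·e^(−133.3/49.9153) = 0.03310 + (3.52290)·0.0692158 = 0.276940 g/L.

0.2769 g/L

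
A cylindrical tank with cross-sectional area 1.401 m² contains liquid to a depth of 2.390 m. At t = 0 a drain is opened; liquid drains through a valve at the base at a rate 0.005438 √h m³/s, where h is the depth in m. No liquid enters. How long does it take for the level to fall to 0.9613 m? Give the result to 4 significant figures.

With no inflow, A dh/dt = −0.005438 √h.
Separate and integrate: 2(√h − √h₀) = −(0.005438/A) t.
t = 2A(√h₀ − √h)/0.005438 = 2·1.401·(√2.390 − √0.9613)/0.005438
  = 2.80200 × (1.54596 − 0.980459) / 0.005438 = 291.383 s.

291.4 s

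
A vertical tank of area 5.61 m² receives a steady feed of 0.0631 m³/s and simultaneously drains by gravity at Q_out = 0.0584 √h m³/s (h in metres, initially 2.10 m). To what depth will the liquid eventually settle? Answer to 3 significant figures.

A dh/dt = Q_in − 0.0584 √h. Steady state requires inflow = outflow:
Q_in = 0.0584 √h_ss ⇒ √h_ss = 0.0631/0.0584 = 1.0805.
h_ss = 1.0805² = 1.1674 m. (Since h₀ = 2.10 m > h_ss, the level will fall toward this value.)

1.17 m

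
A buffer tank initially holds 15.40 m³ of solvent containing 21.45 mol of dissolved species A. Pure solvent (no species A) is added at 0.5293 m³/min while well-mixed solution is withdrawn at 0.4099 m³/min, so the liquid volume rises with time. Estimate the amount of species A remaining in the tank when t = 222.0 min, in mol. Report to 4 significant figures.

0.6901 mol

Let m(t) be the amount of species A. Volume: V(t) = V₀ + (Q_in − Q_out) t = 15.40 + 0.119400 t; V(222.0) = 41.9068 m³.
No species A enters, so dm/dt = −Q_out · (m/V).
Separate: dm/m = −Q_out dt/V(t) ⇒ ln(m/m₀) = −(Q_out/(Q_in−Q_out)) ln(V/V₀).
m = m₀ (V₀/V)^(Q_out/(Q_in−Q_out)) = 21.45 × (15.40/41.9068)^(3.43300) = 0.690055 mol.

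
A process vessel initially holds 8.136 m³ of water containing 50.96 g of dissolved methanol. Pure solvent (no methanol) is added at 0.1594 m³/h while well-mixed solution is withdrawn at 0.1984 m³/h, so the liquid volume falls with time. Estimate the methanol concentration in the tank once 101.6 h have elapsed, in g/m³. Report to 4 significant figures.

0.4092 g/m³

Let m(t) be the amount of methanol. Volume: V(t) = V₀ + (Q_in − Q_out) t = 8.136 − 0.0390000 t; V(101.6) = 4.17360 m³.
No methanol enters, so dm/dt = −Q_out · (m/V).
dm/m = −Q_out dt/(V₀ − 0.0390000 t); integrating gives ln(m/m₀) = −(Q_out/(Q_in−Q_out)) ln(V/V₀).
m = m₀ (V₀/V)^(Q_out/(Q_in−Q_out)) = 50.96 × (8.136/4.17360)^(-5.08718) = 1.70787 g.
C = m/V = 1.70787/4.17360 = 0.409209 g/m³.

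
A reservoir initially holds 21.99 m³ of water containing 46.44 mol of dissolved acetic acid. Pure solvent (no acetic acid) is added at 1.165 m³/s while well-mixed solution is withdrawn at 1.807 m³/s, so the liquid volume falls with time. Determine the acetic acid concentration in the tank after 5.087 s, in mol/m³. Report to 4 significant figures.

1.577 mol/m³

Let m(t) be the amount of acetic acid. Volume: V(t) = V₀ + (Q_in − Q_out) t = 21.99 − 0.642000 t; V(5.087) = 18.7241 m³.
Species balance (pure solvent in): dm/dt = −Q_out · m/V(t).
Separate: dm/m = −Q_out dt/V(t) ⇒ ln(m/m₀) = −(Q_out/(Q_in−Q_out)) ln(V/V₀).
m = m₀ (V₀/V)^(Q_out/(Q_in−Q_out)) = 46.44 × (21.99/18.7241)^(-2.81464) = 29.5369 mol.
C = m/V = 29.5369/18.7241 = 1.57748 mol/m³.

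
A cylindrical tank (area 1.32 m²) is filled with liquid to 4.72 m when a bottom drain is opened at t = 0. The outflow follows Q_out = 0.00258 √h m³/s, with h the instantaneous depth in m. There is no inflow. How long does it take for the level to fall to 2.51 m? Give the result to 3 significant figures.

602 s

A dh/dt = −Q_out = −0.00258 √h.
This is separable: 2 d(√h)/dt = −0.00258/A, so √h = √h₀ − (0.00258/(2A)) t.
t = 2A(√h₀ − √h)/0.00258 = 2·1.32·(√4.72 − √2.51)/0.00258
  = 2.6400 × (2.1726 − 1.5843) / 0.00258 = 601.94 s.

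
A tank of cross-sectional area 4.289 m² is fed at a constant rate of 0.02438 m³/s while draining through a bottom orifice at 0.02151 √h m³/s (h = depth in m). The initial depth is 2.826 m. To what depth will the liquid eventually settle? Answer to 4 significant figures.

1.285 m

A dh/dt = Q_in − 0.02151 √h. Steady state requires inflow = outflow:
Q_in = 0.02151 √h_ss ⇒ √h_ss = 0.02438/0.02151 = 1.13343.
h_ss = 1.13343² = 1.28466 m. (Since h₀ = 2.826 m > h_ss, the level will fall toward this value.)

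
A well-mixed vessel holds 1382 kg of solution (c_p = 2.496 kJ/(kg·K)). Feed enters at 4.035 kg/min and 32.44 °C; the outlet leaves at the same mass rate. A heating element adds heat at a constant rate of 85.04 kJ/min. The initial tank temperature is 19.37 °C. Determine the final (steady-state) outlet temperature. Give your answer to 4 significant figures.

First-law balance (no shaft work): M c_p dT/dt = ṁ c_p (T_in − T) + 85.04.
At steady state dT/dt = 0 ⇒ T_ss = T_in + Q̇/(ṁ c_p) = 32.44 + 85.04/(4.035·2.496) = 40.8837 °C.

40.88 °C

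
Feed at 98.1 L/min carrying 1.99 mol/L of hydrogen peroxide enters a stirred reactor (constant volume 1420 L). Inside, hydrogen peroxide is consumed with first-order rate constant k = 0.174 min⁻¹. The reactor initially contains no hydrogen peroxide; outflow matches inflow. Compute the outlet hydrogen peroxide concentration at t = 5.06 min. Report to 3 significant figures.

Accumulation = in − out − consumed: V dC/dt = Q C_in − Q C − k V C.
This is linear with rate a = Q/V + k = 0.24308 min⁻¹.
C_ss = Q C_in/(Q + kV) = 0.56556 mol/L; C(t) = C_ss + (C₀ − C_ss) e^(−a t).
C(5.06) = 0.56556 + (-0.56556)·e^(−0.24308·5.06) = 0.56556 + (-0.56556)·0.29229 = 0.40025 mol/L.

0.400 mol/L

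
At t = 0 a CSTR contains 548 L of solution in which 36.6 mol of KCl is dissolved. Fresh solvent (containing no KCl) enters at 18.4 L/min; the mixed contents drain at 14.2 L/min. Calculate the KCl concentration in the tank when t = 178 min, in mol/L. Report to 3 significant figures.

Let m(t) be the amount of KCl. Volume: V(t) = V₀ + (Q_in − Q_out) t = 548 + 4.2000 t; V(178) = 1295.6 L.
No KCl enters, so dm/dt = −Q_out · (m/V).
dm/m = −Q_out dt/(V₀ + 4.2000 t); integrating gives ln(m/m₀) = −(Q_out/(Q_in−Q_out)) ln(V/V₀).
m = m₀ (V₀/V)^(Q_out/(Q_in−Q_out)) = 36.6 × (548/1295.6)^(3.3810) = 1.9955 mol.
C = m/V = 1.9955/1295.6 = 0.0015402 mol/L.

0.00154 mol/L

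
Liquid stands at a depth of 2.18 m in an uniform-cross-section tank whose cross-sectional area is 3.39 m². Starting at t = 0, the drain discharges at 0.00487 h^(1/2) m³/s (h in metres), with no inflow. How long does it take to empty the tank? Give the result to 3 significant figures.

A dh/dt = −Q_out = −0.00487 √h.
Separate and integrate: 2(√h − √h₀) = −(0.00487/A) t.
Tank is empty when √h = 0: t_empty = 2A√h₀/0.00487.
t_empty = 2·3.39·√2.18/0.00487 = 6.7800·1.4765/0.00487 = 2055.6 s.

2060 s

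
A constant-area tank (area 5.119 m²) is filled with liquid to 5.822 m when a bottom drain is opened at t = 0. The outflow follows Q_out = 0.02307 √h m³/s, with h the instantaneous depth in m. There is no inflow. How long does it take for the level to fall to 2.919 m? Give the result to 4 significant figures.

A dh/dt = −Q_out = −0.02307 √h.
This is separable: 2 d(√h)/dt = −0.02307/A, so √h = √h₀ − (0.02307/(2A)) t.
t = 2A(√h₀ − √h)/0.02307 = 2·5.119·(√5.822 − √2.919)/0.02307
  = 10.2380 × (2.41288 − 1.70851) / 0.02307 = 312.587 s.

312.6 s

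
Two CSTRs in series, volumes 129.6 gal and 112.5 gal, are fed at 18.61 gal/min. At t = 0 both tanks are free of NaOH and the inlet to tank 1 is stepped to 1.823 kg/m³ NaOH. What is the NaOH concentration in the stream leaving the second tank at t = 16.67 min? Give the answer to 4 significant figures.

Species balance on tank i: dCᵢ/dt = (Cᵢ₋₁ − Cᵢ)/τᵢ with τᵢ = Vᵢ/Q.
τ₁ = 129.6/18.61 = 6.96400 min; τ₂ = 112.5/18.61 = 6.04514 min.
Tank 1: C₁ = C_in(1 − e^(−t/τ₁)). Tank 2 (τ₁ ≠ τ₂): C₂ = C_in[1 − (τ₁ e^(−t/τ₁) − τ₂ e^(−t/τ₂))/(τ₁ − τ₂)].
At t = 16.67: e^(−t/τ₁) = 0.0912876, e^(−t/τ₂) = 0.0634446.
C₂ = 1.823·[1 − (6.96400·0.0912876 − 6.04514·0.0634446)/(0.918861)] = 1.823·0.725534 = 1.32265 kg/m³.

1.323 kg/m³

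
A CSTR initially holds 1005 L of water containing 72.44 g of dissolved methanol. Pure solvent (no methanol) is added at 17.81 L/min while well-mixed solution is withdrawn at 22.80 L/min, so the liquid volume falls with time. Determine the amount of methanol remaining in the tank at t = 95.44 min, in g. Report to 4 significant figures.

3.851 g

Total volume: dV/dt = Q_in − Q_out = -4.99000 L/min, so V(t) = 1005 − 4.99000 t and V(95.44) = 528.754 L.
Solute balance: dm/dt = 0 − Q_out C = −Q_out m/V(t).
dm/m = −Q_out dt/(V₀ − 4.99000 t); integrating gives ln(m/m₀) = −(Q_out/(Q_in−Q_out)) ln(V/V₀).
m = m₀ (V₀/V)^(Q_out/(Q_in−Q_out)) = 72.44 × (1005/528.754)^(-4.56914) = 3.85115 g.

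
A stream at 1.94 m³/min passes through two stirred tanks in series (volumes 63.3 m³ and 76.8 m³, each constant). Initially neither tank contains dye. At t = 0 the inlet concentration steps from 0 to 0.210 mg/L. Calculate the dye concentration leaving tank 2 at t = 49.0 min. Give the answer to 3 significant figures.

Each tank obeys Vᵢ dCᵢ/dt = Q(Cᵢ₋₁ − Cᵢ), so τᵢ = Vᵢ/Q.
τ₁ = 63.3/1.94 = 32.629 min; τ₂ = 76.8/1.94 = 39.588 min.
Solving the cascade with C₁(0)=C₂(0)=0 gives C₂(t) = C_in[1 − (τ₁ e^(−t/τ₁) − τ₂ e^(−t/τ₂))/(τ₁ − τ₂)].
At t = 49.0: e^(−t/τ₁) = 0.22274, e^(−t/τ₂) = 0.29003.
C₂ = 0.210·[1 − (32.629·0.22274 − 39.588·0.29003)/(-6.9588)] = 0.210·0.39445 = 0.082835 mg/L.

0.0828 mg/L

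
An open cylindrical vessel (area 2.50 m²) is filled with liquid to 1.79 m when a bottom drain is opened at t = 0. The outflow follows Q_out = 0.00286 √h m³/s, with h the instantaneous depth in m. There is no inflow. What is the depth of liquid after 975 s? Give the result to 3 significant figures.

With no inflow, A dh/dt = −0.00286 √h.
This is separable: 2 d(√h)/dt = −0.00286/A, so √h = √h₀ − (0.00286/(2A)) t.
√h = √1.79 − 0.00286·975/(2·2.50) = 1.3379 − 0.55770 = 0.78021.
h = 0.78021² = 0.60873 m.

0.609 m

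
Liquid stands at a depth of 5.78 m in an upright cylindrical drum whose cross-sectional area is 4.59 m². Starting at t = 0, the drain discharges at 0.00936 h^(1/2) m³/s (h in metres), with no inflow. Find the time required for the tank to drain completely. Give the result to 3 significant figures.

2360 s

With no inflow, A dh/dt = −0.00936 √h.
∫ h^(−1/2) dh = −(0.00936/A) ∫ dt, giving 2√h = 2√h₀ − (0.00936/A) t.
Set h = 0: 2√h₀ = (0.00936/A) t_empty ⇒ t_empty = 2A√h₀/0.00936.
t_empty = 2·4.59·√5.78/0.00936 = 9.1800·2.4042/0.00936 = 2357.9 s.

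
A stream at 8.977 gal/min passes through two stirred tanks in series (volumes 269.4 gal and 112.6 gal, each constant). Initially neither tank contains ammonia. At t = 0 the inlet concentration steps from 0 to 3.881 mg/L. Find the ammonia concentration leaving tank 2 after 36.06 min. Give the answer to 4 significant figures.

Each tank obeys Vᵢ dCᵢ/dt = Q(Cᵢ₋₁ − Cᵢ), so τᵢ = Vᵢ/Q.
τ₁ = 269.4/8.977 = 30.0100 min; τ₂ = 112.6/8.977 = 12.5432 min.
Tank 1: C₁ = C_in(1 − e^(−t/τ₁)). Tank 2 (τ₁ ≠ τ₂): C₂ = C_in[1 − (τ₁ e^(−t/τ₁) − τ₂ e^(−t/τ₂))/(τ₁ − τ₂)].
At t = 36.06: e^(−t/τ₁) = 0.300713, e^(−t/τ₂) = 0.0564233.
C₂ = 3.881·[1 − (30.0100·0.300713 − 12.5432·0.0564233)/(17.4669)] = 3.881·0.523859 = 2.03310 mg/L.

2.033 mg/L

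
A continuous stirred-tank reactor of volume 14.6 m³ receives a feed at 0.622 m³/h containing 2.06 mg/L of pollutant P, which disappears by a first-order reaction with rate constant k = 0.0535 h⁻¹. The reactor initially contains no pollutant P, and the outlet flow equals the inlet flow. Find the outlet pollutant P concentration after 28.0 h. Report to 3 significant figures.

Species balance: V dC/dt = Q C_in − Q C − k V C.
dC/dt = (Q/V) C_in − (Q/V + k) C; effective rate a = Q/V + k = 0.042603 + 0.0535 = 0.096103 h⁻¹.
C_ss = Q C_in/(Q + kV) = 0.91321 mg/L; C(t) = C_ss + (C₀ − C_ss) e^(−a t).
C(28.0) = 0.91321 + (-0.91321)·e^(−0.096103·28.0) = 0.91321 + (-0.91321)·0.067821 = 0.85127 mg/L.

0.851 mg/L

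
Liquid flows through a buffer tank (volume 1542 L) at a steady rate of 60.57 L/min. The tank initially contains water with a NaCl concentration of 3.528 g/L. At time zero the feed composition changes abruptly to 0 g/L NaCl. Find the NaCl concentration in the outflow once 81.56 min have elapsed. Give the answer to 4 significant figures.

Transient balance on the dissolved component: V dC/dt = Q(C_in − C).
Rewrite as dC/dt + C/τ = C_in/τ, τ = V/Q = 25.4581 min.
Integrating: C(t) = C_in + (C₀ − C_in) e^(−t/τ).
C(81.56) = 0 + (3.528 − 0)·e^(−81.56/25.4581) = 0 + (3.52800)·0.0406121 = 0.143279 g/L.

0.1433 g/L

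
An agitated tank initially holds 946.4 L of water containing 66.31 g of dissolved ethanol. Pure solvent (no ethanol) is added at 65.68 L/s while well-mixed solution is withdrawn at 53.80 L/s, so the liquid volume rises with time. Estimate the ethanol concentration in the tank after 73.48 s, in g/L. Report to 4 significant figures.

0.001889 g/L

Total volume: dV/dt = Q_in − Q_out = 11.8800 L/s, so V(t) = 946.4 + 11.8800 t and V(73.48) = 1819.34 L.
Species balance (pure solvent in): dm/dt = −Q_out · m/V(t).
dm/m = −Q_out dt/(V₀ + 11.8800 t); integrating gives ln(m/m₀) = −(Q_out/(Q_in−Q_out)) ln(V/V₀).
m = m₀ (V₀/V)^(Q_out/(Q_in−Q_out)) = 66.31 × (946.4/1819.34)^(4.52862) = 3.43698 g.
C = m/V = 3.43698/1819.34 = 0.00188913 g/L.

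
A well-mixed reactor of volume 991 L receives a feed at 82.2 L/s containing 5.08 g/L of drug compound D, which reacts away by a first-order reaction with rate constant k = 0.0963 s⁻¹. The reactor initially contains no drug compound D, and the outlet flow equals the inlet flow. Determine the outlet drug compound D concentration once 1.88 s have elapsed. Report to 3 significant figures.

V dC/dt = Q(C_in − C) − k V C.
dC/dt = (Q/V) C_in − (Q/V + k) C; effective rate a = Q/V + k = 0.082947 + 0.0963 = 0.17925 s⁻¹.
C_ss = Q C_in/(Q + kV) = 2.3508 g/L; C(t) = C_ss + (C₀ − C_ss) e^(−a t).
C(1.88) = 2.3508 + (-2.3508)·e^(−0.17925·1.88) = 2.3508 + (-2.3508)·0.71392 = 0.67251 g/L.

0.673 g/L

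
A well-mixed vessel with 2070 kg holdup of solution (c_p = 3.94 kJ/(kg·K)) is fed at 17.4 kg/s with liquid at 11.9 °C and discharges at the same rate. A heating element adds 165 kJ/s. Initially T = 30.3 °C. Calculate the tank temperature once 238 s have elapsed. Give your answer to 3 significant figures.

Heat balance on the well-mixed liquid: M c_p dT/dt = ṁ c_p (T_in − T) + 165.
τ = M/ṁ = 118.97 s; T_ss = T_in + Q̇/(ṁ c_p) = 11.9 + 165/(17.4·3.94) = 14.307 °C.
This is linear first-order; T(t) = T_ss + (T₀ − T_ss) e^(−t/τ).
T(238) = 14.307 + (15.993)·e^(−238/118.97) = 14.307 + (15.993)·0.13526 = 16.470 °C.

16.5 °C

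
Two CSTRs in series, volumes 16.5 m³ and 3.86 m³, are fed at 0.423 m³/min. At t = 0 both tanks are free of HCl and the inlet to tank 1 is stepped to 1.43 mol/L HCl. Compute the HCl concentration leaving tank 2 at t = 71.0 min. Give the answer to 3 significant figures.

Time constants: τᵢ = Vᵢ/Q for each well-mixed tank.
τ₁ = 16.5/0.423 = 39.007 min; τ₂ = 3.86/0.423 = 9.1253 min.
Tank 1: C₁ = C_in(1 − e^(−t/τ₁)). Tank 2 (τ₁ ≠ τ₂): C₂ = C_in[1 − (τ₁ e^(−t/τ₁) − τ₂ e^(−t/τ₂))/(τ₁ − τ₂)].
At t = 71.0: e^(−t/τ₁) = 0.16200, e^(−t/τ₂) = 0.00041777.
C₂ = 1.43·[1 − (39.007·0.16200 − 9.1253·0.00041777)/(29.882)] = 1.43·0.78866 = 1.1278 mol/L.

1.13 mol/L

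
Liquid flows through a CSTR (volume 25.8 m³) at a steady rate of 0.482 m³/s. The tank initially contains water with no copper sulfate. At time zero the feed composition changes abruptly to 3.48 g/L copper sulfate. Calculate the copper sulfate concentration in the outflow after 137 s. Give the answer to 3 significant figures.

3.21 g/L

Accumulation = in − out for the solute gives V dC/dt = Q(C_in − C).
So dC/dt = (C_in − C)/τ with τ = V/Q = 25.8/0.482 = 53.527 s.
C approaches C_in exponentially: C(t) = C_in + (C₀ − C_in) e^(−t/τ).
C(137) = 3.48 + (0 − 3.48)·e^(−137/53.527) = 3.48 + (-3.4800)·0.077347 = 3.2108 g/L.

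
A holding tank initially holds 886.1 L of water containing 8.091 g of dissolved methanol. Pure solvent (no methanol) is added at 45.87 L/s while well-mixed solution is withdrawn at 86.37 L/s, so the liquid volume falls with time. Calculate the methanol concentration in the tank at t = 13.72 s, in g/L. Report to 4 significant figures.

Total volume: dV/dt = Q_in − Q_out = -40.5000 L/s, so V(t) = 886.1 − 40.5000 t and V(13.72) = 330.440 L.
No methanol enters, so dm/dt = −Q_out · (m/V).
Separate: dm/m = −Q_out dt/V(t) ⇒ ln(m/m₀) = −(Q_out/(Q_in−Q_out)) ln(V/V₀).
m = m₀ (V₀/V)^(Q_out/(Q_in−Q_out)) = 8.091 × (886.1/330.440)^(-2.13259) = 0.987235 g.
C = m/V = 0.987235/330.440 = 0.00298764 g/L.

0.002988 g/L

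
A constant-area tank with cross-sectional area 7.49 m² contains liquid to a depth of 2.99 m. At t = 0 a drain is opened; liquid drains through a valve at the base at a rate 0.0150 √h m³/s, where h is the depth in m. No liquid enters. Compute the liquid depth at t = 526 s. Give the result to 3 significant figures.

With no inflow, A dh/dt = −0.0150 √h.
∫ h^(−1/2) dh = −(0.0150/A) ∫ dt, giving 2√h = 2√h₀ − (0.0150/A) t.
√h = √2.99 − 0.0150·526/(2·7.49) = 1.7292 − 0.52670 = 1.2025.
h = 1.2025² = 1.4459 m.

1.45 m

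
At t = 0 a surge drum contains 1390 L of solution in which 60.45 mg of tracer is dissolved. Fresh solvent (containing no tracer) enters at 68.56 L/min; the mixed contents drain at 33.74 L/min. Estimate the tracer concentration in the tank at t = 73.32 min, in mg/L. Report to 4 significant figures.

0.005582 mg/L

Total volume: dV/dt = Q_in − Q_out = 34.8200 L/min, so V(t) = 1390 + 34.8200 t and V(73.32) = 3943.00 L.
Solute balance: dm/dt = 0 − Q_out C = −Q_out m/V(t).
dm/m = −Q_out dt/(V₀ + 34.8200 t); integrating gives ln(m/m₀) = −(Q_out/(Q_in−Q_out)) ln(V/V₀).
m = m₀ (V₀/V)^(Q_out/(Q_in−Q_out)) = 60.45 × (1390/3943.00)^(0.968983) = 22.0104 mg.
C = m/V = 22.0104/3943.00 = 0.00558215 mg/L.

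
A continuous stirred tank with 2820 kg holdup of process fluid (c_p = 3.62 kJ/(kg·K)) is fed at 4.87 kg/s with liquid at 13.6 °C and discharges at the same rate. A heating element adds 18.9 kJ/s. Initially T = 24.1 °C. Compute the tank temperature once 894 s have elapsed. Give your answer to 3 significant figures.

16.7 °C

M c_p dT/dt = ṁ c_p (T_in − T) + Q̇.
τ = M/ṁ = 579.06 s; T_ss = T_in + Q̇/(ṁ c_p) = 13.6 + 18.9/(4.87·3.62) = 14.672 °C.
T approaches T_ss exponentially: T(t) = T_ss + (T₀ − T_ss) e^(−t/τ).
T(894) = 14.672 + (9.4279)·e^(−894/579.06) = 14.672 + (9.4279)·0.21355 = 16.685 °C.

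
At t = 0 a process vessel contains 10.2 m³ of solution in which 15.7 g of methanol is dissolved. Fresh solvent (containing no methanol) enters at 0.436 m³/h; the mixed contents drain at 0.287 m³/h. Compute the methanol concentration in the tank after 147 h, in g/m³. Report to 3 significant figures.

Total volume: dV/dt = Q_in − Q_out = 0.14900 m³/h, so V(t) = 10.2 + 0.14900 t and V(147) = 32.103 m³.
No methanol enters, so dm/dt = −Q_out · (m/V).
Separate: dm/m = −Q_out dt/V(t) ⇒ ln(m/m₀) = −(Q_out/(Q_in−Q_out)) ln(V/V₀).
m = m₀ (V₀/V)^(Q_out/(Q_in−Q_out)) = 15.7 × (10.2/32.103)^(1.9262) = 1.7249 g.
C = m/V = 1.7249/32.103 = 0.053731 g/m³.

0.0537 g/m³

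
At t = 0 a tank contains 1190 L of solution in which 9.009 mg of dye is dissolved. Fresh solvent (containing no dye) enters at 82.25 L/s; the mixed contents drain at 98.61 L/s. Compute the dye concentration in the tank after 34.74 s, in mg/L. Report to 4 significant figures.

Let m(t) be the amount of dye. Volume: V(t) = V₀ + (Q_in − Q_out) t = 1190 − 16.3600 t; V(34.74) = 621.654 L.
Solute balance: dm/dt = 0 − Q_out C = −Q_out m/V(t).
Separate: dm/m = −Q_out dt/V(t) ⇒ ln(m/m₀) = −(Q_out/(Q_in−Q_out)) ln(V/V₀).
m = m₀ (V₀/V)^(Q_out/(Q_in−Q_out)) = 9.009 × (1190/621.654)^(-6.02751) = 0.179858 mg.
C = m/V = 0.179858/621.654 = 0.000289321 mg/L.

0.0002893 mg/L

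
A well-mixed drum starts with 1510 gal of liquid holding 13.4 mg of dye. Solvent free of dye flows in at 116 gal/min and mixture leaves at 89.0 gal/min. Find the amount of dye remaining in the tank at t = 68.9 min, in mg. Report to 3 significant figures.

0.950 mg

Let m(t) be the amount of dye. Volume: V(t) = V₀ + (Q_in − Q_out) t = 1510 + 27.000 t; V(68.9) = 3370.3 gal.
Solute balance: dm/dt = 0 − Q_out C = −Q_out m/V(t).
Separate: dm/m = −Q_out dt/V(t) ⇒ ln(m/m₀) = −(Q_out/(Q_in−Q_out)) ln(V/V₀).
m = m₀ (V₀/V)^(Q_out/(Q_in−Q_out)) = 13.4 × (1510/3370.3)^(3.2963) = 0.94998 mg.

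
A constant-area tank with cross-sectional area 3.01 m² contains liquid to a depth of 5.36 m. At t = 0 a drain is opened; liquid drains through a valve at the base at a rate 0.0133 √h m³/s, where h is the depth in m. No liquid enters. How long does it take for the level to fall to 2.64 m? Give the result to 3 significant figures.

312 s

With no inflow, A dh/dt = −0.0133 √h.
Separate and integrate: 2(√h − √h₀) = −(0.0133/A) t.
t = 2A(√h₀ − √h)/0.0133 = 2·3.01·(√5.36 − √2.64)/0.0133
  = 6.0200 × (2.3152 − 1.6248) / 0.0133 = 312.48 s.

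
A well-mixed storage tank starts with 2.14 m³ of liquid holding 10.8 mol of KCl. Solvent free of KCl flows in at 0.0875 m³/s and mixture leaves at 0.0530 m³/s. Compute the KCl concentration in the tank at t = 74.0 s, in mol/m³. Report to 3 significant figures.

0.689 mol/m³

Total volume: dV/dt = Q_in − Q_out = 0.034500 m³/s, so V(t) = 2.14 + 0.034500 t and V(74.0) = 4.6930 m³.
Species balance (pure solvent in): dm/dt = −Q_out · m/V(t).
dm/m = −Q_out dt/(V₀ + 0.034500 t); integrating gives ln(m/m₀) = −(Q_out/(Q_in−Q_out)) ln(V/V₀).
m = m₀ (V₀/V)^(Q_out/(Q_in−Q_out)) = 10.8 × (2.14/4.6930)^(1.5362) = 3.2323 mol.
C = m/V = 3.2323/4.6930 = 0.68875 mol/m³.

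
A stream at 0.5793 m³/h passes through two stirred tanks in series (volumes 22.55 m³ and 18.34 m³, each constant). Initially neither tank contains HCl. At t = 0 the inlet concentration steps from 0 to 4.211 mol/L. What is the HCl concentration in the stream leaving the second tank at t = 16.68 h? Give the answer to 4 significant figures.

0.3480 mol/L

Each tank obeys Vᵢ dCᵢ/dt = Q(Cᵢ₋₁ − Cᵢ), so τᵢ = Vᵢ/Q.
τ₁ = 22.55/0.5793 = 38.9263 h; τ₂ = 18.34/0.5793 = 31.6589 h.
Tank 1: C₁ = C_in(1 − e^(−t/τ₁)). Tank 2 (τ₁ ≠ τ₂): C₂ = C_in[1 − (τ₁ e^(−t/τ₁) − τ₂ e^(−t/τ₂))/(τ₁ − τ₂)].
At t = 16.68: e^(−t/τ₁) = 0.651484, e^(−t/τ₂) = 0.590453.
C₂ = 4.211·[1 − (38.9263·0.651484 − 31.6589·0.590453)/(7.26739)] = 4.211·0.0826439 = 0.348013 mol/L.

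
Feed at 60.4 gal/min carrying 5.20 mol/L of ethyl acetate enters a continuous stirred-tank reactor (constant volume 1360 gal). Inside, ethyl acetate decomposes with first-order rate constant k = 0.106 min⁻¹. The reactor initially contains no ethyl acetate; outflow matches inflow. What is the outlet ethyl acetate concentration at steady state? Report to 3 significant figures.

1.54 mol/L

Accumulation = in − out − consumed: V dC/dt = Q C_in − Q C − k V C.
Steady state (dC/dt = 0): C_ss = Q C_in/(Q + kV) = C_in/(1 + kV/Q).
C_ss = 60.4·5.20/(60.4 + 0.106·1360) = 314.08/204.56 = 1.5354 mol/L.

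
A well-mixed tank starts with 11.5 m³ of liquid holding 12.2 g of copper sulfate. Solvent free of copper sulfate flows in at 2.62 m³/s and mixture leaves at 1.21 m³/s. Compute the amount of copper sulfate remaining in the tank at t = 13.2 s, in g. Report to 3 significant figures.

5.34 g

Let m(t) be the amount of copper sulfate. Volume: V(t) = V₀ + (Q_in − Q_out) t = 11.5 + 1.4100 t; V(13.2) = 30.112 m³.
Solute balance: dm/dt = 0 − Q_out C = −Q_out m/V(t).
dm/m = −Q_out dt/(V₀ + 1.4100 t); integrating gives ln(m/m₀) = −(Q_out/(Q_in−Q_out)) ln(V/V₀).
m = m₀ (V₀/V)^(Q_out/(Q_in−Q_out)) = 12.2 × (11.5/30.112)^(0.85816) = 5.3409 g.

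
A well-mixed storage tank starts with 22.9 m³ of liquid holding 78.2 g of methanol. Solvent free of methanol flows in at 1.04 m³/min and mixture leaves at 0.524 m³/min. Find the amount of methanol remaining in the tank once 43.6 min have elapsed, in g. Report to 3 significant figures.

Total volume: dV/dt = Q_in − Q_out = 0.51600 m³/min, so V(t) = 22.9 + 0.51600 t and V(43.6) = 45.398 m³.
Species balance (pure solvent in): dm/dt = −Q_out · m/V(t).
dm/m = −Q_out dt/(V₀ + 0.51600 t); integrating gives ln(m/m₀) = −(Q_out/(Q_in−Q_out)) ln(V/V₀).
m = m₀ (V₀/V)^(Q_out/(Q_in−Q_out)) = 78.2 × (22.9/45.398)^(1.0155) = 39.030 g.

39.0 g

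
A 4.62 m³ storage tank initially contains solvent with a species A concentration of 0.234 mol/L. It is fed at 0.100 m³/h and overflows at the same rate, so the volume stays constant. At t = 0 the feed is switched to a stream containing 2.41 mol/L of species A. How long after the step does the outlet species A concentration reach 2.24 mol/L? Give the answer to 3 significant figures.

118 h

Unsteady species balance (constant V, well mixed): V dC/dt = Q(C_in − C), so τ = V/Q = 46.200 h.
C(t) = C_in + (C₀ − C_in) e^(−t/τ). Set C = 2.24 and solve for t:
e^(−t/τ) = (C − C_in)/(C₀ − C_in) = (2.24 − 2.41)/(0.234 − 2.41) = 0.078125
t = −τ ln(…) = 46.200 × 2.5494 = 117.78 h.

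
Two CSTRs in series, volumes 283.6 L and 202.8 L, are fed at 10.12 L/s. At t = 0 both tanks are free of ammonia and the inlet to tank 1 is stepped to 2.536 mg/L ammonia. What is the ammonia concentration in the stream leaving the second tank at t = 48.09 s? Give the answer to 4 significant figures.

Time constants: τᵢ = Vᵢ/Q for each well-mixed tank.
τ₁ = 283.6/10.12 = 28.0237 s; τ₂ = 202.8/10.12 = 20.0395 s.
Tank 1: C₁ = C_in(1 − e^(−t/τ₁)). Tank 2 (τ₁ ≠ τ₂): C₂ = C_in[1 − (τ₁ e^(−t/τ₁) − τ₂ e^(−t/τ₂))/(τ₁ − τ₂)].
At t = 48.09: e^(−t/τ₁) = 0.179775, e^(−t/τ₂) = 0.0907400.
C₂ = 2.536·[1 − (28.0237·0.179775 − 20.0395·0.0907400)/(7.98419)] = 2.536·0.596754 = 1.51337 mg/L.

1.513 mg/L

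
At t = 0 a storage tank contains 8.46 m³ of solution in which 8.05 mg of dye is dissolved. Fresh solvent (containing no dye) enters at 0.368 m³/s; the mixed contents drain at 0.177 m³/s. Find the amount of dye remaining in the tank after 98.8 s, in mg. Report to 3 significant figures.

Let m(t) be the amount of dye. Volume: V(t) = V₀ + (Q_in − Q_out) t = 8.46 + 0.19100 t; V(98.8) = 27.331 m³.
No dye enters, so dm/dt = −Q_out · (m/V).
dm/m = −Q_out dt/(V₀ + 0.19100 t); integrating gives ln(m/m₀) = −(Q_out/(Q_in−Q_out)) ln(V/V₀).
m = m₀ (V₀/V)^(Q_out/(Q_in−Q_out)) = 8.05 × (8.46/27.331)^(0.92670) = 2.7155 mg.

2.72 mg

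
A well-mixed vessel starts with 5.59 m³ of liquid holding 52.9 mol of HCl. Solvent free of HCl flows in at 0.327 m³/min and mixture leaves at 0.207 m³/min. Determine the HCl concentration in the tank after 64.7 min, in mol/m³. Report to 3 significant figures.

Total volume: dV/dt = Q_in − Q_out = 0.12000 m³/min, so V(t) = 5.59 + 0.12000 t and V(64.7) = 13.354 m³.
No HCl enters, so dm/dt = −Q_out · (m/V).
Separate: dm/m = −Q_out dt/V(t) ⇒ ln(m/m₀) = −(Q_out/(Q_in−Q_out)) ln(V/V₀).
m = m₀ (V₀/V)^(Q_out/(Q_in−Q_out)) = 52.9 × (5.59/13.354)^(1.7250) = 11.778 mol.
C = m/V = 11.778/13.354 = 0.88196 mol/m³.

0.882 mol/m³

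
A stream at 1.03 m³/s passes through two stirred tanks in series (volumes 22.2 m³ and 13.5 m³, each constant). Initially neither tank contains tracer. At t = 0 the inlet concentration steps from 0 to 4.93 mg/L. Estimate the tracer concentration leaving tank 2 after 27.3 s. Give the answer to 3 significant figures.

Each tank obeys Vᵢ dCᵢ/dt = Q(Cᵢ₋₁ − Cᵢ), so τᵢ = Vᵢ/Q.
τ₁ = 22.2/1.03 = 21.553 s; τ₂ = 13.5/1.03 = 13.107 s.
Solving the cascade with C₁(0)=C₂(0)=0 gives C₂(t) = C_in[1 − (τ₁ e^(−t/τ₁) − τ₂ e^(−t/τ₂))/(τ₁ − τ₂)].
At t = 27.3: e^(−t/τ₁) = 0.28178, e^(−t/τ₂) = 0.12457.
C₂ = 4.93·[1 − (21.553·0.28178 − 13.107·0.12457)/(8.4466)] = 4.93·0.47427 = 2.3381 mg/L.

2.34 mg/L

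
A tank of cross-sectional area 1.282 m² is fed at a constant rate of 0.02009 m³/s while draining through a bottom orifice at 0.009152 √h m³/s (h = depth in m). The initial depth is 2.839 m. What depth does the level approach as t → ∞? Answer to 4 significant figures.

Mass balance (ρ constant): A dh/dt = Q_in − 0.009152 √h. At steady state dh/dt = 0:
Q_in = 0.009152 √h_ss ⇒ √h_ss = 0.02009/0.009152 = 2.19515.
h_ss = 2.19515² = 4.81868 m. (Since h₀ = 2.839 m < h_ss, the level will rise toward this value.)

4.819 m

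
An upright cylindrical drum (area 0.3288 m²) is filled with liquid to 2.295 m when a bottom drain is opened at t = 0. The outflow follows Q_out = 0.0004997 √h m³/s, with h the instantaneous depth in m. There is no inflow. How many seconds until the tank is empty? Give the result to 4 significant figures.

1994 s

With no inflow, A dh/dt = −0.0004997 √h.
Separate and integrate: 2(√h − √h₀) = −(0.0004997/A) t.
Tank is empty when √h = 0: t_empty = 2A√h₀/0.0004997.
t_empty = 2·0.3288·√2.295/0.0004997 = 0.657600·1.51493/0.0004997 = 1993.63 s.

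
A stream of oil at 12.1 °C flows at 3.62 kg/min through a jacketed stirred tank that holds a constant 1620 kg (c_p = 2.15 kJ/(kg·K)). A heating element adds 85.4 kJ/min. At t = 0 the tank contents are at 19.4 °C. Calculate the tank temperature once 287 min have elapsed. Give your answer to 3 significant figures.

21.1 °C

M c_p dT/dt = ṁ c_p (T_in − T) + Q̇.
Rearrange: dT/dt = (T_ss − T)/τ with τ = M/ṁ = 447.51 min and T_ss = T_in + Q̇/(ṁ c_p) = 23.073 °C.
Integrating: T(t) = T_ss + (T₀ − T_ss) e^(−t/τ).
T(287) = 23.073 + (-3.6726)·e^(−287/447.51) = 23.073 + (-3.6726)·0.52660 = 21.139 °C.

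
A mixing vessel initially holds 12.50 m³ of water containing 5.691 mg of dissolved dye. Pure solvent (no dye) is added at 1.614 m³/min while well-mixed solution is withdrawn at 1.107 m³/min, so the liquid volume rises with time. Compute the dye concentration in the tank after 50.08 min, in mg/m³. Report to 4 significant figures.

Total volume: dV/dt = Q_in − Q_out = 0.507000 m³/min, so V(t) = 12.50 + 0.507000 t and V(50.08) = 37.8906 m³.
No dye enters, so dm/dt = −Q_out · (m/V).
dm/m = −Q_out dt/(V₀ + 0.507000 t); integrating gives ln(m/m₀) = −(Q_out/(Q_in−Q_out)) ln(V/V₀).
m = m₀ (V₀/V)^(Q_out/(Q_in−Q_out)) = 5.691 × (12.50/37.8906)^(2.18343) = 0.505361 mg.
C = m/V = 0.505361/37.8906 = 0.0133374 mg/m³.

0.01334 mg/m³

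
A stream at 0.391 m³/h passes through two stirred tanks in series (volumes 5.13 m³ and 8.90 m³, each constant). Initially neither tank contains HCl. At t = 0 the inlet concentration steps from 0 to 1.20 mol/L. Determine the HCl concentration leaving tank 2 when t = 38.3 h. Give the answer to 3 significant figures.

Time constants: τᵢ = Vᵢ/Q for each well-mixed tank.
τ₁ = 5.13/0.391 = 13.120 h; τ₂ = 8.90/0.391 = 22.762 h.
Tank 1: C₁ = C_in(1 − e^(−t/τ₁)). Tank 2 (τ₁ ≠ τ₂): C₂ = C_in[1 − (τ₁ e^(−t/τ₁) − τ₂ e^(−t/τ₂))/(τ₁ − τ₂)].
At t = 38.3: e^(−t/τ₁) = 0.053979, e^(−t/τ₂) = 0.18589.
C₂ = 1.20·[1 − (13.120·0.053979 − 22.762·0.18589)/(-9.6419)] = 1.20·0.63462 = 0.76154 mol/L.

0.762 mol/L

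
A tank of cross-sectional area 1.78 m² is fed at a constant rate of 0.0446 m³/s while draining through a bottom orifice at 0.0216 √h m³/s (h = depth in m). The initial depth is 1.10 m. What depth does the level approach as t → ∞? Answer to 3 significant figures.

Mass balance (ρ constant): A dh/dt = Q_in − 0.0216 √h. At steady state dh/dt = 0:
Q_in = 0.0216 √h_ss ⇒ √h_ss = 0.0446/0.0216 = 2.0648.
h_ss = 2.0648² = 4.2635 m. (Since h₀ = 1.10 m < h_ss, the level will rise toward this value.)

4.26 m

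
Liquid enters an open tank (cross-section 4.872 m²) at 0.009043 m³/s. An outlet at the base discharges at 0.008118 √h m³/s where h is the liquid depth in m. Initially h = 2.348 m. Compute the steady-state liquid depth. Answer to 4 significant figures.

A dh/dt = Q_in − 0.008118 √h. Steady state requires inflow = outflow:
Q_in = 0.008118 √h_ss ⇒ √h_ss = 0.009043/0.008118 = 1.11394.
h_ss = 1.11394² = 1.24087 m. (Since h₀ = 2.348 m > h_ss, the level will fall toward this value.)

1.241 m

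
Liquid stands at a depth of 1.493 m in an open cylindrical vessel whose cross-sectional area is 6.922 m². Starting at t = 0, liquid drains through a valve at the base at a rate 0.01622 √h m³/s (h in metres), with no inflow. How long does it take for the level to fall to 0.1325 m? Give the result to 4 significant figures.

Mass balance (ρ constant): A dh/dt = −0.01622 √h.
This is separable: 2 d(√h)/dt = −0.01622/A, so √h = √h₀ − (0.01622/(2A)) t.
t = 2A(√h₀ − √h)/0.01622 = 2·6.922·(√1.493 − √0.1325)/0.01622
  = 13.8440 × (1.22188 − 0.364005) / 0.01622 = 732.211 s.

732.2 s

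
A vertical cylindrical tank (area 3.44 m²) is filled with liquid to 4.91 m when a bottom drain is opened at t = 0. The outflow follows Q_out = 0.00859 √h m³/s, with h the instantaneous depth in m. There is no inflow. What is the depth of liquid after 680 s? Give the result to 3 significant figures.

1.87 m

With no inflow, A dh/dt = −0.00859 √h.
∫ h^(−1/2) dh = −(0.00859/A) ∫ dt, giving 2√h = 2√h₀ − (0.00859/A) t.
√h = √4.91 − 0.00859·680/(2·3.44) = 2.2159 − 0.84901 = 1.3668.
h = 1.3668² = 1.8683 m.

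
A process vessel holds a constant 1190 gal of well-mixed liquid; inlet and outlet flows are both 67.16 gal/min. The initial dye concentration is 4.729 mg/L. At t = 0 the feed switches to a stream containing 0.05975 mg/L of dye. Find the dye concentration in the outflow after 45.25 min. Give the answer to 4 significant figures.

0.4230 mg/L

Accumulation = in − out for the solute gives V dC/dt = Q(C_in − C).
Time constant τ = V/Q = 1190/67.16 = 17.7189 min.
Solution: C(t) = C_in + (C₀ − C_in) e^(−t/τ).
C(45.25) = 0.05975 + (4.729 − 0.05975)·e^(−45.25/17.7189) = 0.05975 + (4.66925)·0.0777876 = 0.422960 mg/L.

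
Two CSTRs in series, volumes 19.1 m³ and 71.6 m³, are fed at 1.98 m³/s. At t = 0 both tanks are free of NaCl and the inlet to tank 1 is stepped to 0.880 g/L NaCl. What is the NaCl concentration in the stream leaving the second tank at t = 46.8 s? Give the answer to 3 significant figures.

Each tank obeys Vᵢ dCᵢ/dt = Q(Cᵢ₋₁ − Cᵢ), so τᵢ = Vᵢ/Q.
τ₁ = 19.1/1.98 = 9.6465 s; τ₂ = 71.6/1.98 = 36.162 s.
Tank 1: C₁ = C_in(1 − e^(−t/τ₁)). Tank 2 (τ₁ ≠ τ₂): C₂ = C_in[1 − (τ₁ e^(−t/τ₁) − τ₂ e^(−t/τ₂))/(τ₁ − τ₂)].
At t = 46.8: e^(−t/τ₁) = 0.0078165, e^(−t/τ₂) = 0.27412.
C₂ = 0.880·[1 − (9.6465·0.0078165 − 36.162·0.27412)/(-26.515)] = 0.880·0.62900 = 0.55352 g/L.

0.554 g/L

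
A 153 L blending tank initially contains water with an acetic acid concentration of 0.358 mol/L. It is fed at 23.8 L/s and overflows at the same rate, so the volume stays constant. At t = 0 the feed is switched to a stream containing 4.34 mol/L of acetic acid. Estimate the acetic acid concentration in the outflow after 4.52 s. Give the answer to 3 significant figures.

2.37 mol/L

Mass balance on the solute (V constant): V dC/dt = Q(C_in − C).
Rewrite as dC/dt + C/τ = C_in/τ, τ = V/Q = 6.4286 s.
Integrating: C(t) = C_in + (C₀ − C_in) e^(−t/τ).
C(4.52) = 4.34 + (0.358 − 4.34)·e^(−4.52/6.4286) = 4.34 + (-3.9820)·0.49504 = 2.3687 mol/L.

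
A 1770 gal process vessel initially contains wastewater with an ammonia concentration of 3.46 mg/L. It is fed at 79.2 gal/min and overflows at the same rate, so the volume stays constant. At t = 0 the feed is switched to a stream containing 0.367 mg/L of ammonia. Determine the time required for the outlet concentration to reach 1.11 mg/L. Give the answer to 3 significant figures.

Species balance: V dC/dt = Q(C_in − C) ⇒ τ = V/Q = 22.348 min.
C(t) = C_in + (C₀ − C_in) e^(−t/τ). Set C = 1.11 and solve for t:
e^(−t/τ) = (C − C_in)/(C₀ − C_in) = (1.11 − 0.367)/(3.46 − 0.367) = 0.24022
t = −τ ln(…) = 22.348 × 1.4262 = 31.873 min.

31.9 min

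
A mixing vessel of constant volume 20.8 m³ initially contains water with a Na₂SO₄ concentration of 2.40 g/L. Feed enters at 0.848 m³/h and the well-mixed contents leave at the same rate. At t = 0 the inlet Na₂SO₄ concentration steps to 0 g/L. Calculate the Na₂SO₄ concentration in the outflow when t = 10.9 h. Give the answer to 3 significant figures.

Species balance on the tank: V dC/dt = Q(C_in − C).
Rewrite as dC/dt + C/τ = C_in/τ, τ = V/Q = 24.528 h.
Solution: C(t) = C_in + (C₀ − C_in) e^(−t/τ).
C(10.9) = 0 + (2.40 − 0)·e^(−10.9/24.528) = 0 + (2.4000)·0.64122 = 1.5389 g/L.

1.54 g/L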